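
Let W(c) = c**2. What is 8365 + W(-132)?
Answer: 25789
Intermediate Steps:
8365 + W(-132) = 8365 + (-132)**2 = 8365 + 17424 = 25789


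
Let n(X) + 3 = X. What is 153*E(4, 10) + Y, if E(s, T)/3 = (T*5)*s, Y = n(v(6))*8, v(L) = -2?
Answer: 91760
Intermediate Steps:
n(X) = -3 + X
Y = -40 (Y = (-3 - 2)*8 = -5*8 = -40)
E(s, T) = 15*T*s (E(s, T) = 3*((T*5)*s) = 3*((5*T)*s) = 3*(5*T*s) = 15*T*s)
153*E(4, 10) + Y = 153*(15*10*4) - 40 = 153*600 - 40 = 91800 - 40 = 91760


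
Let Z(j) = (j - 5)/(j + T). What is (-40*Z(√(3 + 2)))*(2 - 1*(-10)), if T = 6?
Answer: 16800/31 - 5280*√5/31 ≈ 161.08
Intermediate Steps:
Z(j) = (-5 + j)/(6 + j) (Z(j) = (j - 5)/(j + 6) = (-5 + j)/(6 + j))
(-40*Z(√(3 + 2)))*(2 - 1*(-10)) = (-40*(-5 + √(3 + 2))/(6 + √(3 + 2)))*(2 - 1*(-10)) = (-40*(-5 + √5)/(6 + √5))*(2 + 10) = -40*(-5 + √5)/(6 + √5)*12 = -480*(-5 + √5)/(6 + √5)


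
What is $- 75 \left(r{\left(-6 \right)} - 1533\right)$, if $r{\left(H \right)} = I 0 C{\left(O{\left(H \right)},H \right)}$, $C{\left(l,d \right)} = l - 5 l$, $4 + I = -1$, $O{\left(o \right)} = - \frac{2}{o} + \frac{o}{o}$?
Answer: $114975$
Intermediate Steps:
$O{\left(o \right)} = 1 - \frac{2}{o}$ ($O{\left(o \right)} = - \frac{2}{o} + 1 = 1 - \frac{2}{o}$)
$I = -5$ ($I = -4 - 1 = -5$)
$C{\left(l,d \right)} = - 4 l$ ($C{\left(l,d \right)} = l - 5 l = - 4 l$)
$r{\left(H \right)} = 0$ ($r{\left(H \right)} = \left(-5\right) 0 \left(- 4 \frac{-2 + H}{H}\right) = 0 \left(- \frac{4 \left(-2 + H\right)}{H}\right) = 0$)
$- 75 \left(r{\left(-6 \right)} - 1533\right) = - 75 \left(0 - 1533\right) = \left(-75\right) \left(-1533\right) = 114975$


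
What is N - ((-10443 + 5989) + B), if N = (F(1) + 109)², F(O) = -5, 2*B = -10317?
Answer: 40857/2 ≈ 20429.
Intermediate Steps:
B = -10317/2 (B = (½)*(-10317) = -10317/2 ≈ -5158.5)
N = 10816 (N = (-5 + 109)² = 104² = 10816)
N - ((-10443 + 5989) + B) = 10816 - ((-10443 + 5989) - 10317/2) = 10816 - (-4454 - 10317/2) = 10816 - 1*(-19225/2) = 10816 + 19225/2 = 40857/2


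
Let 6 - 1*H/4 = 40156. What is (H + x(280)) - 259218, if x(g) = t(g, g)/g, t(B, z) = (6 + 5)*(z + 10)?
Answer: -11754585/28 ≈ -4.1981e+5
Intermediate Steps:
H = -160600 (H = 24 - 4*40156 = 24 - 160624 = -160600)
t(B, z) = 110 + 11*z (t(B, z) = 11*(10 + z) = 110 + 11*z)
x(g) = (110 + 11*g)/g
(H + x(280)) - 259218 = (-160600 + (11 + 110/280)) - 259218 = (-160600 + (11 + 110*(1/280))) - 259218 = (-160600 + (11 + 11/28)) - 259218 = (-160600 + 319/28) - 259218 = -4496481/28 - 259218 = -11754585/28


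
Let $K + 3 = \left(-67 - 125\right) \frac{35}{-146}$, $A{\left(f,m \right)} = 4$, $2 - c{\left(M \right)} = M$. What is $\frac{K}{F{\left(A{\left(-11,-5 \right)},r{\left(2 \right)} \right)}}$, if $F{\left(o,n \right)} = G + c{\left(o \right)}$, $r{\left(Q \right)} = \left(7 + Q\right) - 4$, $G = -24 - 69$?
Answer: $- \frac{3141}{6935} \approx -0.45292$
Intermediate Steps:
$G = -93$ ($G = -24 - 69 = -93$)
$c{\left(M \right)} = 2 - M$
$r{\left(Q \right)} = 3 + Q$
$F{\left(o,n \right)} = -91 - o$ ($F{\left(o,n \right)} = -93 - \left(-2 + o\right) = -91 - o$)
$K = \frac{3141}{73}$ ($K = -3 + \left(-67 - 125\right) \frac{35}{-146} = -3 - 192 \cdot 35 \left(- \frac{1}{146}\right) = -3 - - \frac{3360}{73} = -3 + \frac{3360}{73} = \frac{3141}{73} \approx 43.027$)
$\frac{K}{F{\left(A{\left(-11,-5 \right)},r{\left(2 \right)} \right)}} = \frac{3141}{73 \left(-91 - 4\right)} = \frac{3141}{73 \left(-95\right)} = \frac{3141}{73} \left(- \frac{1}{95}\right) = - \frac{3141}{6935}$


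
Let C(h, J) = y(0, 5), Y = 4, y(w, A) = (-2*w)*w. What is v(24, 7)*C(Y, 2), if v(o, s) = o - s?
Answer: 0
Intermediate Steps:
y(w, A) = -2*w**2
C(h, J) = 0 (C(h, J) = -2*0**2 = -2*0 = 0)
v(24, 7)*C(Y, 2) = (24 - 1*7)*0 = (24 - 7)*0 = 17*0 = 0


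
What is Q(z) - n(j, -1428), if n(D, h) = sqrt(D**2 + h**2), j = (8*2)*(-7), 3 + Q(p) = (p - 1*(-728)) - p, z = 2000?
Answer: 725 - 28*sqrt(2617) ≈ -707.39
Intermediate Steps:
Q(p) = 725 (Q(p) = -3 + ((p - 1*(-728)) - p) = -3 + ((p + 728) - p) = -3 + ((728 + p) - p) = -3 + 728 = 725)
j = -112 (j = 16*(-7) = -112)
Q(z) - n(j, -1428) = 725 - sqrt((-112)**2 + (-1428)**2) = 725 - sqrt(12544 + 2039184) = 725 - sqrt(2051728) = 725 - 28*sqrt(2617)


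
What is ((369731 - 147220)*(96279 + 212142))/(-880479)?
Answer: -7625229459/97831 ≈ -77943.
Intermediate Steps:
((369731 - 147220)*(96279 + 212142))/(-880479) = (222511*308421)*(-1/880479) = 68627065131*(-1/880479) = -7625229459/97831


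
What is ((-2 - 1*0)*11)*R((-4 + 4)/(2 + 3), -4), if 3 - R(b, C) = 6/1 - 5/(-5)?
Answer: 88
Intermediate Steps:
R(b, C) = -4 (R(b, C) = 3 - (6/1 - 5/(-5)) = 3 - (6*1 - 5*(-⅕)) = 3 - (6 + 1) = 3 - 1*7 = 3 - 7 = -4)
((-2 - 1*0)*11)*R((-4 + 4)/(2 + 3), -4) = ((-2 - 1*0)*11)*(-4) = ((-2 + 0)*11)*(-4) = -2*11*(-4) = -22*(-4) = 88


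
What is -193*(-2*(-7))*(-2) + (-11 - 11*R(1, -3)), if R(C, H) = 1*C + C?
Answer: 5371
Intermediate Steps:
R(C, H) = 2*C (R(C, H) = C + C = 2*C)
-193*(-2*(-7))*(-2) + (-11 - 11*R(1, -3)) = -193*(-2*(-7))*(-2) + (-11 - 22) = -2702*(-2) + (-11 - 11*2) = -193*(-28) + (-11 - 22) = 5404 - 33 = 5371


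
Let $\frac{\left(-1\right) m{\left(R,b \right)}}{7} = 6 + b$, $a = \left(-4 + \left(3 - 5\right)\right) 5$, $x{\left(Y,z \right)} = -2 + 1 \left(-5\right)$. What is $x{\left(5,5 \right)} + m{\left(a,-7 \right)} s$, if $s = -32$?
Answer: $-231$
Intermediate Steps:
$x{\left(Y,z \right)} = -7$ ($x{\left(Y,z \right)} = -2 - 5 = -7$)
$a = -30$ ($a = \left(-4 + \left(3 - 5\right)\right) 5 = \left(-4 - 2\right) 5 = \left(-6\right) 5 = -30$)
$m{\left(R,b \right)} = -42 - 7 b$ ($m{\left(R,b \right)} = - 7 \left(6 + b\right) = -42 - 7 b$)
$x{\left(5,5 \right)} + m{\left(a,-7 \right)} s = -7 + \left(-42 - -49\right) \left(-32\right) = -7 + \left(-42 + 49\right) \left(-32\right) = -7 + 7 \left(-32\right) = -7 - 224 = -231$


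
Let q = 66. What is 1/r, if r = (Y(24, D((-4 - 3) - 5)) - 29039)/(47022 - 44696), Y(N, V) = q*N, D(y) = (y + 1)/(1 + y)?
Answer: -2326/27455 ≈ -0.084720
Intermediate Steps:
D(y) = 1 (D(y) = (1 + y)/(1 + y) = 1)
Y(N, V) = 66*N
r = -27455/2326 (r = (66*24 - 29039)/(47022 - 44696) = (1584 - 29039)/2326 = -27455*1/2326 = -27455/2326 ≈ -11.804)
1/r = 1/(-27455/2326) = -2326/27455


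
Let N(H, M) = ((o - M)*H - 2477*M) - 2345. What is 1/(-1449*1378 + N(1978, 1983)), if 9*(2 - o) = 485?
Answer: -9/98423714 ≈ -9.1441e-8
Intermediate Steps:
o = -467/9 (o = 2 - 1/9*485 = 2 - 485/9 = -467/9 ≈ -51.889)
N(H, M) = -2345 - 2477*M + H*(-467/9 - M) (N(H, M) = ((-467/9 - M)*H - 2477*M) - 2345 = (H*(-467/9 - M) - 2477*M) - 2345 = (-2477*M + H*(-467/9 - M)) - 2345 = -2345 - 2477*M + H*(-467/9 - M))
1/(-1449*1378 + N(1978, 1983)) = 1/(-1449*1378 + (-2345 - 2477*1983 - 467/9*1978 - 1*1978*1983)) = 1/(-1996722 + (-2345 - 4911891 - 923726/9 - 3922374)) = 1/(-1996722 - 80453216/9) = 1/(-98423714/9) = -9/98423714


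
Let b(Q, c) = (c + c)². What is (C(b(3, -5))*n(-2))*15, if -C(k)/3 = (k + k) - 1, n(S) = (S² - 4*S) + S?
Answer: -89550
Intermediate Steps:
b(Q, c) = 4*c² (b(Q, c) = (2*c)² = 4*c²)
n(S) = S² - 3*S
C(k) = 3 - 6*k (C(k) = -3*((k + k) - 1) = -3*(2*k - 1) = -3*(-1 + 2*k) = 3 - 6*k)
(C(b(3, -5))*n(-2))*15 = ((3 - 24*(-5)²)*(-2*(-3 - 2)))*15 = ((3 - 24*25)*(-2*(-5)))*15 = ((3 - 6*100)*10)*15 = ((3 - 600)*10)*15 = -597*10*15 = -5970*15 = -89550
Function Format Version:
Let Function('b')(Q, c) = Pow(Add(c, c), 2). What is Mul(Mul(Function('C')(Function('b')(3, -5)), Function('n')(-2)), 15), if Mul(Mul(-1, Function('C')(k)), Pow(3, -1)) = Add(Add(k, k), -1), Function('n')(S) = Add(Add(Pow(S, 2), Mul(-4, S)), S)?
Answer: -89550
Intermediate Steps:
Function('b')(Q, c) = Mul(4, Pow(c, 2)) (Function('b')(Q, c) = Pow(Mul(2, c), 2) = Mul(4, Pow(c, 2)))
Function('n')(S) = Add(Pow(S, 2), Mul(-3, S))
Function('C')(k) = Add(3, Mul(-6, k)) (Function('C')(k) = Mul(-3, Add(Add(k, k), -1)) = Mul(-3, Add(Mul(2, k), -1)) = Mul(-3, Add(-1, Mul(2, k))) = Add(3, Mul(-6, k)))
Mul(Mul(Function('C')(Function('b')(3, -5)), Function('n')(-2)), 15) = Mul(Mul(Add(3, Mul(-6, Mul(4, Pow(-5, 2)))), Mul(-2, Add(-3, -2))), 15) = Mul(Mul(Add(3, Mul(-6, Mul(4, 25))), Mul(-2, -5)), 15) = Mul(Mul(Add(3, Mul(-6, 100)), 10), 15) = Mul(Mul(Add(3, -600), 10), 15) = Mul(Mul(-597, 10), 15) = Mul(-5970, 15) = -89550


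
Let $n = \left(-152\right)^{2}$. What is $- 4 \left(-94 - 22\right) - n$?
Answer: $-22640$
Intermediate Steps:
$n = 23104$
$- 4 \left(-94 - 22\right) - n = - 4 \left(-94 - 22\right) - 23104 = \left(-4\right) \left(-116\right) - 23104 = 464 - 23104 = -22640$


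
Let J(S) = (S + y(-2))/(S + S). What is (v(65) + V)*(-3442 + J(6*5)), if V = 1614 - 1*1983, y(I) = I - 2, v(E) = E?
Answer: 15693544/15 ≈ 1.0462e+6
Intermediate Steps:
y(I) = -2 + I
V = -369 (V = 1614 - 1983 = -369)
J(S) = (-4 + S)/(2*S) (J(S) = (S + (-2 - 2))/(S + S) = (S - 4)/((2*S)) = (-4 + S)*(1/(2*S)) = (-4 + S)/(2*S))
(v(65) + V)*(-3442 + J(6*5)) = (65 - 369)*(-3442 + (-4 + 6*5)/(2*((6*5)))) = -304*(-3442 + (½)*(-4 + 30)/30) = -304*(-3442 + (½)*(1/30)*26) = -304*(-3442 + 13/30) = -304*(-103247/30) = 15693544/15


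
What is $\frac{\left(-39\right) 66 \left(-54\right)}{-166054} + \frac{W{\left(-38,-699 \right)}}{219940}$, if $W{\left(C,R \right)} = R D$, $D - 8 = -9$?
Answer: $- \frac{2175336321}{2608708340} \approx -0.83387$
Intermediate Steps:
$D = -1$ ($D = 8 - 9 = -1$)
$W{\left(C,R \right)} = - R$ ($W{\left(C,R \right)} = R \left(-1\right) = - R$)
$\frac{\left(-39\right) 66 \left(-54\right)}{-166054} + \frac{W{\left(-38,-699 \right)}}{219940} = \frac{\left(-39\right) 66 \left(-54\right)}{-166054} + \frac{\left(-1\right) \left(-699\right)}{219940} = \left(-2574\right) \left(-54\right) \left(- \frac{1}{166054}\right) + 699 \cdot \frac{1}{219940} = 138996 \left(- \frac{1}{166054}\right) + \frac{699}{219940} = - \frac{69498}{83027} + \frac{699}{219940} = - \frac{2175336321}{2608708340}$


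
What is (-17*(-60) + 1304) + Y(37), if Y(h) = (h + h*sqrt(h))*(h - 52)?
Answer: 1769 - 555*sqrt(37) ≈ -1606.9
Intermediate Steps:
Y(h) = (-52 + h)*(h + h**(3/2)) (Y(h) = (h + h**(3/2))*(-52 + h) = (-52 + h)*(h + h**(3/2)))
(-17*(-60) + 1304) + Y(37) = (-17*(-60) + 1304) + (37**2 + 37**(5/2) - 52*37 - 1924*sqrt(37)) = (1020 + 1304) + (1369 + 1369*sqrt(37) - 1924 - 1924*sqrt(37)) = 2324 + (1369 + 1369*sqrt(37) - 1924 - 1924*sqrt(37)) = 2324 + (-555 - 555*sqrt(37)) = 1769 - 555*sqrt(37)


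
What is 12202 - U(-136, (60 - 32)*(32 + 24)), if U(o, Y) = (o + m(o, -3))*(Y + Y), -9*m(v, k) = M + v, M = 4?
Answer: 1178110/3 ≈ 3.9270e+5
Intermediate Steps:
m(v, k) = -4/9 - v/9 (m(v, k) = -(4 + v)/9 = -4/9 - v/9)
U(o, Y) = 2*Y*(-4/9 + 8*o/9) (U(o, Y) = (o + (-4/9 - o/9))*(Y + Y) = (-4/9 + 8*o/9)*(2*Y) = 2*Y*(-4/9 + 8*o/9))
12202 - U(-136, (60 - 32)*(32 + 24)) = 12202 - 8*(60 - 32)*(32 + 24)*(-1 + 2*(-136))/9 = 12202 - 8*28*56*(-1 - 272)/9 = 12202 - 8*1568*(-273)/9 = 12202 - 1*(-1141504/3) = 12202 + 1141504/3 = 1178110/3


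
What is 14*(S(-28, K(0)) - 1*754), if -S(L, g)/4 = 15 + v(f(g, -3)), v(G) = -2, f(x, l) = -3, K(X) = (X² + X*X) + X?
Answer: -11284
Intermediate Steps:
K(X) = X + 2*X² (K(X) = (X² + X²) + X = 2*X² + X = X + 2*X²)
S(L, g) = -52 (S(L, g) = -4*(15 - 2) = -4*13 = -52)
14*(S(-28, K(0)) - 1*754) = 14*(-52 - 1*754) = 14*(-52 - 754) = 14*(-806) = -11284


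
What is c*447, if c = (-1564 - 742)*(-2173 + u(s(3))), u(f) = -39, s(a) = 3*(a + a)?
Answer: 2280089784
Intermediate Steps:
s(a) = 6*a (s(a) = 3*(2*a) = 6*a)
c = 5100872 (c = (-1564 - 742)*(-2173 - 39) = -2306*(-2212) = 5100872)
c*447 = 5100872*447 = 2280089784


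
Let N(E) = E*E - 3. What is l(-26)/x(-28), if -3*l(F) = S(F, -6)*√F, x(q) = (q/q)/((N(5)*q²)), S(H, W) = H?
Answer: 448448*I*√26/3 ≈ 7.6222e+5*I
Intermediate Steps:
N(E) = -3 + E² (N(E) = E² - 3 = -3 + E²)
x(q) = 1/(22*q²) (x(q) = (q/q)/(((-3 + 5²)*q²)) = 1/((-3 + 25)*q²) = 1/(22*q²))
l(F) = -F^(3/2)/3 (l(F) = -F*√F/3 = -F^(3/2)/3)
l(-26)/x(-28) = (-(-26)*I*√26/3)/(((1/22)/(-28)²)) = (-(-26)*I*√26/3)/(((1/22)*(1/784))) = (26*I*√26/3)/(1/17248) = (26*I*√26/3)*17248 = 448448*I*√26/3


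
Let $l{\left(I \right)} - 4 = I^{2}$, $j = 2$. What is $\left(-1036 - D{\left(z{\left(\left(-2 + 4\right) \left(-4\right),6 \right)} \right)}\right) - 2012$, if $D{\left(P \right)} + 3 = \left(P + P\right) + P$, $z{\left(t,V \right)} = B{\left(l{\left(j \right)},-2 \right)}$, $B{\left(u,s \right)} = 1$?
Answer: $-3048$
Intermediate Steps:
$l{\left(I \right)} = 4 + I^{2}$
$z{\left(t,V \right)} = 1$
$D{\left(P \right)} = -3 + 3 P$ ($D{\left(P \right)} = -3 + \left(\left(P + P\right) + P\right) = -3 + \left(2 P + P\right) = -3 + 3 P$)
$\left(-1036 - D{\left(z{\left(\left(-2 + 4\right) \left(-4\right),6 \right)} \right)}\right) - 2012 = \left(-1036 - \left(-3 + 3 \cdot 1\right)\right) - 2012 = \left(-1036 - \left(-3 + 3\right)\right) - 2012 = \left(-1036 - 0\right) - 2012 = \left(-1036 + 0\right) - 2012 = -1036 - 2012 = -3048$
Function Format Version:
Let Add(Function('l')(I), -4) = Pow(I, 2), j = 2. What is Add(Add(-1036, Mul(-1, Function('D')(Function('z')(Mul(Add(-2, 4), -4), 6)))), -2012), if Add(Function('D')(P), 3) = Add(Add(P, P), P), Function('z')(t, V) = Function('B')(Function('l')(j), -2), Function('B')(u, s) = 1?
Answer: -3048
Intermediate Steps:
Function('l')(I) = Add(4, Pow(I, 2))
Function('z')(t, V) = 1
Function('D')(P) = Add(-3, Mul(3, P)) (Function('D')(P) = Add(-3, Add(Add(P, P), P)) = Add(-3, Add(Mul(2, P), P)) = Add(-3, Mul(3, P)))
Add(Add(-1036, Mul(-1, Function('D')(Function('z')(Mul(Add(-2, 4), -4), 6)))), -2012) = Add(Add(-1036, Mul(-1, Add(-3, Mul(3, 1)))), -2012) = Add(Add(-1036, Mul(-1, Add(-3, 3))), -2012) = Add(Add(-1036, Mul(-1, 0)), -2012) = Add(Add(-1036, 0), -2012) = Add(-1036, -2012) = -3048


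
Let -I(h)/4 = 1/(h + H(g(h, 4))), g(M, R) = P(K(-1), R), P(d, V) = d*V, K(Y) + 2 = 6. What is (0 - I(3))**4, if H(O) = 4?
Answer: 256/2401 ≈ 0.10662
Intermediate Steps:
K(Y) = 4 (K(Y) = -2 + 6 = 4)
P(d, V) = V*d
g(M, R) = 4*R (g(M, R) = R*4 = 4*R)
I(h) = -4/(4 + h) (I(h) = -4/(h + 4) = -4/(4 + h))
(0 - I(3))**4 = (0 - (-4)/(4 + 3))**4 = (0 - (-4)/7)**4 = (0 - 1*(-4/7))**4 = (0 + 4/7)**4 = (4/7)**4 = 256/2401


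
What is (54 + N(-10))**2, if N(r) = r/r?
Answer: 3025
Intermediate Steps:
N(r) = 1
(54 + N(-10))**2 = (54 + 1)**2 = 55**2 = 3025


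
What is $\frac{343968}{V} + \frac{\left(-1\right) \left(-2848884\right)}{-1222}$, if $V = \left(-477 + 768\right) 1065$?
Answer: $- \frac{147081925994}{63119355} \approx -2330.2$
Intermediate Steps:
$V = 309915$ ($V = 291 \cdot 1065 = 309915$)
$\frac{343968}{V} + \frac{\left(-1\right) \left(-2848884\right)}{-1222} = \frac{343968}{309915} + \frac{\left(-1\right) \left(-2848884\right)}{-1222} = 343968 \cdot \frac{1}{309915} + 2848884 \left(- \frac{1}{1222}\right) = \frac{114656}{103305} - \frac{1424442}{611} = - \frac{147081925994}{63119355}$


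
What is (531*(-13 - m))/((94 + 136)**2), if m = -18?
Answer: 531/10580 ≈ 0.050189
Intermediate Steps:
(531*(-13 - m))/((94 + 136)**2) = (531*(-13 - 1*(-18)))/((94 + 136)**2) = (531*(-13 + 18))/(230**2) = (531*5)/52900 = 2655*(1/52900) = 531/10580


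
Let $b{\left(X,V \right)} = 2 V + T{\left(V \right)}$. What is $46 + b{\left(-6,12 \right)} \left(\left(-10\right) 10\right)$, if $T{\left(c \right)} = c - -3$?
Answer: $-3854$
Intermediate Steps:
$T{\left(c \right)} = 3 + c$ ($T{\left(c \right)} = c + 3 = 3 + c$)
$b{\left(X,V \right)} = 3 + 3 V$ ($b{\left(X,V \right)} = 2 V + \left(3 + V\right) = 3 + 3 V$)
$46 + b{\left(-6,12 \right)} \left(\left(-10\right) 10\right) = 46 + \left(3 + 3 \cdot 12\right) \left(\left(-10\right) 10\right) = 46 + \left(3 + 36\right) \left(-100\right) = 46 + 39 \left(-100\right) = 46 - 3900 = -3854$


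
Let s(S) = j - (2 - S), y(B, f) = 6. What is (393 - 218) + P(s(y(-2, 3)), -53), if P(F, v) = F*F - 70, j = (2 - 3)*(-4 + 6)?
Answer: 109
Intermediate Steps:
j = -2 (j = -1*2 = -2)
s(S) = -4 + S (s(S) = -2 - (2 - S) = -2 + (-2 + S) = -4 + S)
P(F, v) = -70 + F**2 (P(F, v) = F**2 - 70 = -70 + F**2)
(393 - 218) + P(s(y(-2, 3)), -53) = (393 - 218) + (-70 + (-4 + 6)**2) = 175 + (-70 + 2**2) = 175 + (-70 + 4) = 175 - 66 = 109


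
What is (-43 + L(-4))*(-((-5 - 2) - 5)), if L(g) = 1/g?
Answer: -519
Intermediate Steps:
(-43 + L(-4))*(-((-5 - 2) - 5)) = (-43 + 1/(-4))*(-((-5 - 2) - 5)) = (-43 - ¼)*(-(-7 - 5)) = -(-173)*(-12)/4 = -173/4*12 = -519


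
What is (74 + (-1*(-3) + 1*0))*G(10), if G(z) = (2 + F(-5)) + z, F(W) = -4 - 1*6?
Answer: 154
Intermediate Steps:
F(W) = -10 (F(W) = -4 - 6 = -10)
G(z) = -8 + z (G(z) = (2 - 10) + z = -8 + z)
(74 + (-1*(-3) + 1*0))*G(10) = (74 + (-1*(-3) + 1*0))*(-8 + 10) = (74 + (3 + 0))*2 = (74 + 3)*2 = 77*2 = 154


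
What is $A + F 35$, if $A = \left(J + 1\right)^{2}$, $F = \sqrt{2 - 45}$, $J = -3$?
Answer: $4 + 35 i \sqrt{43} \approx 4.0 + 229.51 i$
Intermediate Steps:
$F = i \sqrt{43}$ ($F = \sqrt{-43} = i \sqrt{43} \approx 6.5574 i$)
$A = 4$ ($A = \left(-3 + 1\right)^{2} = \left(-2\right)^{2} = 4$)
$A + F 35 = 4 + i \sqrt{43} \cdot 35 = 4 + 35 i \sqrt{43}$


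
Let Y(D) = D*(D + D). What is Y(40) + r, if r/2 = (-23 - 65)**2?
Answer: 18688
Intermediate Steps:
Y(D) = 2*D**2 (Y(D) = D*(2*D) = 2*D**2)
r = 15488 (r = 2*(-23 - 65)**2 = 2*(-88)**2 = 2*7744 = 15488)
Y(40) + r = 2*40**2 + 15488 = 2*1600 + 15488 = 3200 + 15488 = 18688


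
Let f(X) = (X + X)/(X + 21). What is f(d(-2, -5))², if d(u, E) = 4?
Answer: 64/625 ≈ 0.10240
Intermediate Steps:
f(X) = 2*X/(21 + X) (f(X) = (2*X)/(21 + X) = 2*X/(21 + X))
f(d(-2, -5))² = (2*4/(21 + 4))² = (2*4/25)² = (2*4*(1/25))² = (8/25)² = 64/625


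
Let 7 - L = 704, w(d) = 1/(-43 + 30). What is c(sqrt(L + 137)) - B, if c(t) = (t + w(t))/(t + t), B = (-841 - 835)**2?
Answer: -5617951/2 + I*sqrt(35)/3640 ≈ -2.809e+6 + 0.0016253*I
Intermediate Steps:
w(d) = -1/13 (w(d) = 1/(-13) = -1/13)
B = 2808976 (B = (-1676)**2 = 2808976)
L = -697 (L = 7 - 1*704 = 7 - 704 = -697)
c(t) = (-1/13 + t)/(2*t) (c(t) = (t - 1/13)/(t + t) = (-1/13 + t)/((2*t)) = (-1/13 + t)*(1/(2*t)) = (-1/13 + t)/(2*t))
c(sqrt(L + 137)) - B = (-1 + 13*sqrt(-697 + 137))/(26*(sqrt(-697 + 137))) - 1*2808976 = (-1 + 13*sqrt(-560))/(26*(sqrt(-560))) - 2808976 = (-1 + 13*(4*I*sqrt(35)))/(26*((4*I*sqrt(35)))) - 2808976 = (-I*sqrt(35)/140)*(-1 + 52*I*sqrt(35))/26 - 2808976 = -I*sqrt(35)*(-1 + 52*I*sqrt(35))/3640 - 2808976 = -2808976 - I*sqrt(35)*(-1 + 52*I*sqrt(35))/3640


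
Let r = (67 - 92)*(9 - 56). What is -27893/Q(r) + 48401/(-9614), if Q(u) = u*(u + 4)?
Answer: -67319278627/13318514550 ≈ -5.0546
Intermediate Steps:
r = 1175 (r = -25*(-47) = 1175)
Q(u) = u*(4 + u)
-27893/Q(r) + 48401/(-9614) = -27893*1/(1175*(4 + 1175)) + 48401/(-9614) = -27893/(1175*1179) + 48401*(-1/9614) = -27893/1385325 - 48401/9614 = -67319278627/13318514550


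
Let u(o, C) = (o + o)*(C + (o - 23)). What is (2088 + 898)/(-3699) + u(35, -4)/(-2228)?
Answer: -2181062/2060343 ≈ -1.0586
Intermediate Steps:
u(o, C) = 2*o*(-23 + C + o) (u(o, C) = (2*o)*(C + (-23 + o)) = (2*o)*(-23 + C + o) = 2*o*(-23 + C + o))
(2088 + 898)/(-3699) + u(35, -4)/(-2228) = (2088 + 898)/(-3699) + (2*35*(-23 - 4 + 35))/(-2228) = 2986*(-1/3699) + (2*35*8)*(-1/2228) = -2986/3699 + 560*(-1/2228) = -2986/3699 - 140/557 = -2181062/2060343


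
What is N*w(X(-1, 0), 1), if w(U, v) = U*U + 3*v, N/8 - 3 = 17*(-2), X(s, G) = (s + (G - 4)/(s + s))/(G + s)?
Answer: -992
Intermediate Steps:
X(s, G) = (s + (-4 + G)/(2*s))/(G + s) (X(s, G) = (s + (-4 + G)/((2*s)))/(G + s) = (s + (-4 + G)*(1/(2*s)))/(G + s) = (s + (-4 + G)/(2*s))/(G + s))
N = -248 (N = 24 + 8*(17*(-2)) = 24 + 8*(-34) = 24 - 272 = -248)
w(U, v) = U² + 3*v
N*w(X(-1, 0), 1) = -248*(((-2 + (-1)² + (½)*0)/((-1)*(0 - 1)))² + 3*1) = -248*((-1*(-2 + 1 + 0)/(-1))² + 3) = -248*((-1*(-1)*(-1))² + 3) = -248*((-1)² + 3) = -248*(1 + 3) = -248*4 = -992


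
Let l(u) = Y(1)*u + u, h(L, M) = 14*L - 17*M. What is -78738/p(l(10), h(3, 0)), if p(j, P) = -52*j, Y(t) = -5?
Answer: -39369/1040 ≈ -37.855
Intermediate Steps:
h(L, M) = -17*M + 14*L
l(u) = -4*u (l(u) = -5*u + u = -4*u)
-78738/p(l(10), h(3, 0)) = -78738/((-(-208)*10)) = -78738/((-52*(-40))) = -78738/2080 = -78738*1/2080 = -39369/1040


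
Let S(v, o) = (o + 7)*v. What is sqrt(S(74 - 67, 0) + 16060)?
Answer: sqrt(16109) ≈ 126.92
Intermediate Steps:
S(v, o) = v*(7 + o) (S(v, o) = (7 + o)*v = v*(7 + o))
sqrt(S(74 - 67, 0) + 16060) = sqrt((74 - 67)*(7 + 0) + 16060) = sqrt(7*7 + 16060) = sqrt(49 + 16060) = sqrt(16109)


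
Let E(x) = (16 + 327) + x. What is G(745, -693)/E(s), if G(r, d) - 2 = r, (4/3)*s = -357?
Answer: 2988/301 ≈ 9.9269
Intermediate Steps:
s = -1071/4 (s = (3/4)*(-357) = -1071/4 ≈ -267.75)
G(r, d) = 2 + r
E(x) = 343 + x
G(745, -693)/E(s) = (2 + 745)/(343 - 1071/4) = 747/(301/4) = 747*(4/301) = 2988/301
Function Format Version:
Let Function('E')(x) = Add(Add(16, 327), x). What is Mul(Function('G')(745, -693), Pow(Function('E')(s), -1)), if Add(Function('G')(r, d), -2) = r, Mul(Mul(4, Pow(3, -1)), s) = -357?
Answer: Rational(2988, 301) ≈ 9.9269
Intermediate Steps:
s = Rational(-1071, 4) (s = Mul(Rational(3, 4), -357) = Rational(-1071, 4) ≈ -267.75)
Function('G')(r, d) = Add(2, r)
Function('E')(x) = Add(343, x)
Mul(Function('G')(745, -693), Pow(Function('E')(s), -1)) = Mul(Add(2, 745), Pow(Add(343, Rational(-1071, 4)), -1)) = Mul(747, Pow(Rational(301, 4), -1)) = Mul(747, Rational(4, 301)) = Rational(2988, 301)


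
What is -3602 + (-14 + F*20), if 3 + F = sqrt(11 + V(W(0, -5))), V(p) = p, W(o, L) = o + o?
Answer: -3676 + 20*sqrt(11) ≈ -3609.7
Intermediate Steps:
W(o, L) = 2*o
F = -3 + sqrt(11) (F = -3 + sqrt(11 + 2*0) = -3 + sqrt(11 + 0) = -3 + sqrt(11) ≈ 0.31662)
-3602 + (-14 + F*20) = -3602 + (-14 + (-3 + sqrt(11))*20) = -3602 + (-14 + (-60 + 20*sqrt(11))) = -3602 + (-74 + 20*sqrt(11)) = -3676 + 20*sqrt(11)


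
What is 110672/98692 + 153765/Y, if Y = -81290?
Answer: -28085675/36466694 ≈ -0.77017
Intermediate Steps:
110672/98692 + 153765/Y = 110672/98692 + 153765/(-81290) = 110672*(1/98692) + 153765*(-1/81290) = 27668/24673 - 30753/16258 = -28085675/36466694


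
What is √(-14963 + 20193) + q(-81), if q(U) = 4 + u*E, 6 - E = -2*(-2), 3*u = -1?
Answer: 10/3 + √5230 ≈ 75.652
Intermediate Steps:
u = -⅓ (u = (⅓)*(-1) = -⅓ ≈ -0.33333)
E = 2 (E = 6 - (-2)*(-2) = 6 - 1*4 = 6 - 4 = 2)
q(U) = 10/3 (q(U) = 4 - ⅓*2 = 4 - ⅔ = 10/3)
√(-14963 + 20193) + q(-81) = √(-14963 + 20193) + 10/3 = √5230 + 10/3 = 10/3 + √5230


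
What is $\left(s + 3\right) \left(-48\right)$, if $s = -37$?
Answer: $1632$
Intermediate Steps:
$\left(s + 3\right) \left(-48\right) = \left(-37 + 3\right) \left(-48\right) = \left(-34\right) \left(-48\right) = 1632$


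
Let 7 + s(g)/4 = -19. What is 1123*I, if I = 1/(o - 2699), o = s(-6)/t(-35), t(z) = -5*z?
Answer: -196525/472429 ≈ -0.41599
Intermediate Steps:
s(g) = -104 (s(g) = -28 + 4*(-19) = -28 - 76 = -104)
o = -104/175 (o = -104/((-5*(-35))) = -104/175 ≈ -0.59429)
I = -175/472429 (I = 1/(-104/175 - 2699) = 1/(-472429/175) = -175/472429 ≈ -0.00037043)
1123*I = 1123*(-175/472429) = -196525/472429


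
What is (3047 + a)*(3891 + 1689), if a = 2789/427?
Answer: 7275527640/427 ≈ 1.7039e+7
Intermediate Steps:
a = 2789/427 (a = 2789*(1/427) = 2789/427 ≈ 6.5316)
(3047 + a)*(3891 + 1689) = (3047 + 2789/427)*(3891 + 1689) = (1303858/427)*5580 = 7275527640/427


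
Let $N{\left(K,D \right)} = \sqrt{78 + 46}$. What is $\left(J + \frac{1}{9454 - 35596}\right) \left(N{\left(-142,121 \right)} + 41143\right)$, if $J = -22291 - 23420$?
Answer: $- \frac{49164937188709}{26142} - \frac{1194976963 \sqrt{31}}{13071} \approx -1.8812 \cdot 10^{9}$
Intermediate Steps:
$N{\left(K,D \right)} = 2 \sqrt{31}$ ($N{\left(K,D \right)} = \sqrt{124} = 2 \sqrt{31}$)
$J = -45711$ ($J = -22291 - 23420 = -45711$)
$\left(J + \frac{1}{9454 - 35596}\right) \left(N{\left(-142,121 \right)} + 41143\right) = \left(-45711 + \frac{1}{9454 - 35596}\right) \left(2 \sqrt{31} + 41143\right) = \left(-45711 + \frac{1}{-26142}\right) \left(41143 + 2 \sqrt{31}\right) = \left(-45711 - \frac{1}{26142}\right) \left(41143 + 2 \sqrt{31}\right) = - \frac{1194976963 \left(41143 + 2 \sqrt{31}\right)}{26142} = - \frac{49164937188709}{26142} - \frac{1194976963 \sqrt{31}}{13071}$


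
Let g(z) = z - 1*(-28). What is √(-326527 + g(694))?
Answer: I*√325805 ≈ 570.79*I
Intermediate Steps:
g(z) = 28 + z (g(z) = z + 28 = 28 + z)
√(-326527 + g(694)) = √(-326527 + (28 + 694)) = √(-326527 + 722) = √(-325805) = I*√325805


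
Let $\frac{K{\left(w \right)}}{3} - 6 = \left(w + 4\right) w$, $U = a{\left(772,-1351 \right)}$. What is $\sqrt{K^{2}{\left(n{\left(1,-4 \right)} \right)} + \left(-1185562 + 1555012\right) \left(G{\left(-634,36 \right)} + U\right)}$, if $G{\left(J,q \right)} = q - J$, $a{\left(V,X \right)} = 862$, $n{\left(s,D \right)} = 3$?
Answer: $3 \sqrt{62889329} \approx 23791.0$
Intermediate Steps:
$U = 862$
$K{\left(w \right)} = 18 + 3 w \left(4 + w\right)$ ($K{\left(w \right)} = 18 + 3 \left(w + 4\right) w = 18 + 3 \left(4 + w\right) w = 18 + 3 w \left(4 + w\right)$)
$\sqrt{K^{2}{\left(n{\left(1,-4 \right)} \right)} + \left(-1185562 + 1555012\right) \left(G{\left(-634,36 \right)} + U\right)} = \sqrt{\left(18 + 3 \cdot 3^{2} + 12 \cdot 3\right)^{2} + \left(-1185562 + 1555012\right) \left(\left(36 - -634\right) + 862\right)} = \sqrt{\left(18 + 3 \cdot 9 + 36\right)^{2} + 369450 \left(\left(36 + 634\right) + 862\right)} = \sqrt{\left(18 + 27 + 36\right)^{2} + 369450 \left(670 + 862\right)} = \sqrt{81^{2} + 369450 \cdot 1532} = \sqrt{6561 + 565997400} = \sqrt{566003961} = 3 \sqrt{62889329}$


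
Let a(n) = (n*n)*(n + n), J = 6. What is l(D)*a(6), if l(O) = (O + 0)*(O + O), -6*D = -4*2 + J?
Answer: 96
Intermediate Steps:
D = ⅓ (D = -(-4*2 + 6)/6 = -(-8 + 6)/6 = -⅙*(-2) = ⅓ ≈ 0.33333)
a(n) = 2*n³ (a(n) = n²*(2*n) = 2*n³)
l(O) = 2*O² (l(O) = O*(2*O) = 2*O²)
l(D)*a(6) = (2*(⅓)²)*(2*6³) = (2*(⅑))*(2*216) = (2/9)*432 = 96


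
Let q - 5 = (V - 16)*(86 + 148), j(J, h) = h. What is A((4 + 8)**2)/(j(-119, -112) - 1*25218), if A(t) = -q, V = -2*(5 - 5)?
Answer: -3739/25330 ≈ -0.14761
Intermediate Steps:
V = 0 (V = -2*0 = 0)
q = -3739 (q = 5 + (0 - 16)*(86 + 148) = 5 - 16*234 = 5 - 3744 = -3739)
A(t) = 3739 (A(t) = -1*(-3739) = 3739)
A((4 + 8)**2)/(j(-119, -112) - 1*25218) = 3739/(-112 - 1*25218) = 3739/(-112 - 25218) = 3739/(-25330) = 3739*(-1/25330) = -3739/25330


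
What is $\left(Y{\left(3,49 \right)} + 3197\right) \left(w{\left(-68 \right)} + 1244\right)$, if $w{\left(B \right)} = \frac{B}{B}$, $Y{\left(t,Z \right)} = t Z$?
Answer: $4163280$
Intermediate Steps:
$Y{\left(t,Z \right)} = Z t$
$w{\left(B \right)} = 1$
$\left(Y{\left(3,49 \right)} + 3197\right) \left(w{\left(-68 \right)} + 1244\right) = \left(49 \cdot 3 + 3197\right) \left(1 + 1244\right) = \left(147 + 3197\right) 1245 = 3344 \cdot 1245 = 4163280$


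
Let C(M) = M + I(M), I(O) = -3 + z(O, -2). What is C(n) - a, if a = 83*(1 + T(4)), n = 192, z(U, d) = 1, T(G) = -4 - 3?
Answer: 688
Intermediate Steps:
T(G) = -7
I(O) = -2 (I(O) = -3 + 1 = -2)
a = -498 (a = 83*(1 - 7) = 83*(-6) = -498)
C(M) = -2 + M (C(M) = M - 2 = -2 + M)
C(n) - a = (-2 + 192) - 1*(-498) = 190 + 498 = 688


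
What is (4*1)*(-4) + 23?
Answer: 7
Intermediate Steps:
(4*1)*(-4) + 23 = 4*(-4) + 23 = -16 + 23 = 7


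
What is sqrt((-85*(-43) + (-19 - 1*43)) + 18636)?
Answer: sqrt(22229) ≈ 149.09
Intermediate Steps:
sqrt((-85*(-43) + (-19 - 1*43)) + 18636) = sqrt((3655 + (-19 - 43)) + 18636) = sqrt((3655 - 62) + 18636) = sqrt(3593 + 18636) = sqrt(22229)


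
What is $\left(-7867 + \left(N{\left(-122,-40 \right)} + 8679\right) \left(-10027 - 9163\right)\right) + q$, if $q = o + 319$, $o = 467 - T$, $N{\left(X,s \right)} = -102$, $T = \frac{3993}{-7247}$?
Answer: $- \frac{1192854101624}{7247} \approx -1.646 \cdot 10^{8}$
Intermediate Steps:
$T = - \frac{3993}{7247}$ ($T = 3993 \left(- \frac{1}{7247}\right) = - \frac{3993}{7247} \approx -0.55099$)
$o = \frac{3388342}{7247}$ ($o = 467 - - \frac{3993}{7247} = 467 + \frac{3993}{7247} = \frac{3388342}{7247} \approx 467.55$)
$q = \frac{5700135}{7247}$ ($q = \frac{3388342}{7247} + 319 = \frac{5700135}{7247} \approx 786.55$)
$\left(-7867 + \left(N{\left(-122,-40 \right)} + 8679\right) \left(-10027 - 9163\right)\right) + q = \left(-7867 + \left(-102 + 8679\right) \left(-10027 - 9163\right)\right) + \frac{5700135}{7247} = \left(-7867 + 8577 \left(-19190\right)\right) + \frac{5700135}{7247} = \left(-7867 - 164592630\right) + \frac{5700135}{7247} = -164600497 + \frac{5700135}{7247} = - \frac{1192854101624}{7247}$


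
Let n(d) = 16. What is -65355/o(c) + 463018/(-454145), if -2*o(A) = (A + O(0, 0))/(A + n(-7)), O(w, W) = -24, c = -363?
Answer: 6866063155228/58584705 ≈ 1.1720e+5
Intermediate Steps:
o(A) = -(-24 + A)/(2*(16 + A)) (o(A) = -(A - 24)/(2*(A + 16)) = -(-24 + A)/(2*(16 + A)))
-65355/o(c) + 463018/(-454145) = -65355*2*(16 - 363)/(24 - 1*(-363)) + 463018/(-454145) = -65355*(-694/(24 + 363)) + 463018*(-1/454145) = -65355/((½)*(-1/347)*387) - 463018/454145 = -65355/(-387/694) - 463018/454145 = -65355*(-694/387) - 463018/454145 = 15118790/129 - 463018/454145 = 6866063155228/58584705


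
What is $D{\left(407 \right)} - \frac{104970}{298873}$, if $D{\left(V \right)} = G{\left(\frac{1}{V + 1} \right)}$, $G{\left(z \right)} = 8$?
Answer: $\frac{2286014}{298873} \approx 7.6488$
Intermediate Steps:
$D{\left(V \right)} = 8$
$D{\left(407 \right)} - \frac{104970}{298873} = 8 - \frac{104970}{298873} = \frac{2286014}{298873}$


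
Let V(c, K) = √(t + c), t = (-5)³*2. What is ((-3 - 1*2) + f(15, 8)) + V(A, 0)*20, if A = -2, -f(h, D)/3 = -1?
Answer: -2 + 120*I*√7 ≈ -2.0 + 317.49*I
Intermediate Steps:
f(h, D) = 3 (f(h, D) = -3*(-1) = 3)
t = -250 (t = -125*2 = -250)
V(c, K) = √(-250 + c)
((-3 - 1*2) + f(15, 8)) + V(A, 0)*20 = ((-3 - 1*2) + 3) + √(-250 - 2)*20 = ((-3 - 2) + 3) + √(-252)*20 = (-5 + 3) + (6*I*√7)*20 = -2 + 120*I*√7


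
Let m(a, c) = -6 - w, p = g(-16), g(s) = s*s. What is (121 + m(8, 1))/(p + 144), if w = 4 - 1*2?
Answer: 113/400 ≈ 0.28250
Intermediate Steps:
g(s) = s**2
p = 256 (p = (-16)**2 = 256)
w = 2 (w = 4 - 2 = 2)
m(a, c) = -8 (m(a, c) = -6 - 1*2 = -6 - 2 = -8)
(121 + m(8, 1))/(p + 144) = (121 - 8)/(256 + 144) = 113/400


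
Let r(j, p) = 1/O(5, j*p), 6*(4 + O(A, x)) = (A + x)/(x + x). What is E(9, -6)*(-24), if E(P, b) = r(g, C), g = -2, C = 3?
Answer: 1728/287 ≈ 6.0209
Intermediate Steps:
O(A, x) = -4 + (A + x)/(12*x) (O(A, x) = -4 + ((A + x)/(x + x))/6 = -4 + ((A + x)/((2*x)))/6 = -4 + ((A + x)*(1/(2*x)))/6 = -4 + ((A + x)/(2*x))/6 = -4 + (A + x)/(12*x))
r(j, p) = 12*j*p/(5 - 47*j*p) (r(j, p) = 1/((5 - 47*j*p)/(12*((j*p)))) = 1/((1/(j*p))*(5 - 47*j*p)/12) = 1/((5 - 47*j*p)/(12*j*p)) = 12*j*p/(5 - 47*j*p))
E(P, b) = -72/287 (E(P, b) = -12*(-2)*3/(-5 + 47*(-2)*3) = -12*(-2)*3/(-5 - 282) = -12*(-2)*3/(-287) = -12*(-2)*3*(-1/287) = -72/287)
E(9, -6)*(-24) = -72/287*(-24) = 1728/287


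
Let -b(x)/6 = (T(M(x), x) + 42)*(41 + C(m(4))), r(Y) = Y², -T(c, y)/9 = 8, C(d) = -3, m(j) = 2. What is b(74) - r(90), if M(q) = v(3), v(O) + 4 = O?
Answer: -1260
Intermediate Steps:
v(O) = -4 + O
M(q) = -1 (M(q) = -4 + 3 = -1)
T(c, y) = -72 (T(c, y) = -9*8 = -72)
b(x) = 6840 (b(x) = -6*(-72 + 42)*(41 - 3) = -(-180)*38 = -6*(-1140) = 6840)
b(74) - r(90) = 6840 - 1*90² = 6840 - 1*8100 = 6840 - 8100 = -1260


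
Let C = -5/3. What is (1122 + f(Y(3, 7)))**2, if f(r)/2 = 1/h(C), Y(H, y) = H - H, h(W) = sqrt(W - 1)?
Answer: (2244 - I*sqrt(6))**2/4 ≈ 1.2589e+6 - 2748.3*I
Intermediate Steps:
C = -5/3 (C = -5*1/3 = -5/3 ≈ -1.6667)
h(W) = sqrt(-1 + W)
Y(H, y) = 0
f(r) = -I*sqrt(6)/2 (f(r) = 2/(sqrt(-1 - 5/3)) = 2/(sqrt(-8/3)) = 2/((2*I*sqrt(6)/3)) = 2*(-I*sqrt(6)/4) = -I*sqrt(6)/2)
(1122 + f(Y(3, 7)))**2 = (1122 - I*sqrt(6)/2)**2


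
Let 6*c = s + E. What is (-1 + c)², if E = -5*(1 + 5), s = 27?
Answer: 9/4 ≈ 2.2500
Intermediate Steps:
E = -30 (E = -5*6 = -30)
c = -½ (c = (27 - 30)/6 = (⅙)*(-3) = -½ ≈ -0.50000)
(-1 + c)² = (-1 - ½)² = (-3/2)² = 9/4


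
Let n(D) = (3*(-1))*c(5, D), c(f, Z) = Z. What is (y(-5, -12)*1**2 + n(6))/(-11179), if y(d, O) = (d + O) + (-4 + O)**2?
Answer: -221/11179 ≈ -0.019769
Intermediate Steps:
n(D) = -3*D (n(D) = (3*(-1))*D = -3*D)
y(d, O) = O + d + (-4 + O)**2 (y(d, O) = (O + d) + (-4 + O)**2 = O + d + (-4 + O)**2)
(y(-5, -12)*1**2 + n(6))/(-11179) = ((-12 - 5 + (-4 - 12)**2)*1**2 - 3*6)/(-11179) = ((-12 - 5 + (-16)**2)*1 - 18)*(-1/11179) = ((-12 - 5 + 256)*1 - 18)*(-1/11179) = (239*1 - 18)*(-1/11179) = (239 - 18)*(-1/11179) = 221*(-1/11179) = -221/11179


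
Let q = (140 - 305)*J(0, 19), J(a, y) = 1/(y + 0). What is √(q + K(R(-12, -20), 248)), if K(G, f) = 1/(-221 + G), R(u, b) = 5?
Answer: 13*I*√24054/684 ≈ 2.9477*I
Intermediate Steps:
J(a, y) = 1/y
q = -165/19 (q = (140 - 305)/19 = -165*1/19 = -165/19 ≈ -8.6842)
√(q + K(R(-12, -20), 248)) = √(-165/19 + 1/(-221 + 5)) = √(-165/19 + 1/(-216)) = √(-165/19 - 1/216) = √(-35659/4104) = 13*I*√24054/684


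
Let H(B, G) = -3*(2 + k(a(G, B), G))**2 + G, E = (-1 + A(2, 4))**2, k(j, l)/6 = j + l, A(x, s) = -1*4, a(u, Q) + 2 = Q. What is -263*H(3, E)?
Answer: 19690021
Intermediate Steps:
a(u, Q) = -2 + Q
A(x, s) = -4
k(j, l) = 6*j + 6*l (k(j, l) = 6*(j + l) = 6*j + 6*l)
E = 25 (E = (-1 - 4)**2 = (-5)**2 = 25)
H(B, G) = G - 3*(-10 + 6*B + 6*G)**2 (H(B, G) = -3*(2 + (6*(-2 + B) + 6*G))**2 + G = -3*(2 + ((-12 + 6*B) + 6*G))**2 + G = -3*(2 + (-12 + 6*B + 6*G))**2 + G = -3*(-10 + 6*B + 6*G)**2 + G = G - 3*(-10 + 6*B + 6*G)**2)
-263*H(3, E) = -263*(25 - 12*(-5 + 3*3 + 3*25)**2) = -263*(25 - 12*(-5 + 9 + 75)**2) = -263*(25 - 12*79**2) = -263*(25 - 12*6241) = -263*(25 - 74892) = -263*(-74867) = 19690021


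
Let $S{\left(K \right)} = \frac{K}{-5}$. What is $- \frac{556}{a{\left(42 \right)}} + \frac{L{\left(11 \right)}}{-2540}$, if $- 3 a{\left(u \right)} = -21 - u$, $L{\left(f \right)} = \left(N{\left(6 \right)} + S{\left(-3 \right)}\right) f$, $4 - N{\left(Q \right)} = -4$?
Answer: $- \frac{7071133}{266700} \approx -26.513$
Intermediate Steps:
$N{\left(Q \right)} = 8$ ($N{\left(Q \right)} = 4 - -4 = 4 + 4 = 8$)
$S{\left(K \right)} = - \frac{K}{5}$ ($S{\left(K \right)} = K \left(- \frac{1}{5}\right) = - \frac{K}{5}$)
$L{\left(f \right)} = \frac{43 f}{5}$ ($L{\left(f \right)} = \left(8 - - \frac{3}{5}\right) f = \left(8 + \frac{3}{5}\right) f = \frac{43 f}{5}$)
$a{\left(u \right)} = 7 + \frac{u}{3}$ ($a{\left(u \right)} = - \frac{-21 - u}{3} = 7 + \frac{u}{3}$)
$- \frac{556}{a{\left(42 \right)}} + \frac{L{\left(11 \right)}}{-2540} = - \frac{556}{7 + \frac{1}{3} \cdot 42} + \frac{\frac{43}{5} \cdot 11}{-2540} = - \frac{556}{7 + 14} + \frac{473}{5} \left(- \frac{1}{2540}\right) = - \frac{556}{21} - \frac{473}{12700} = - \frac{7071133}{266700}$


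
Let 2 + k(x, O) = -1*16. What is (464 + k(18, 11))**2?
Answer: 198916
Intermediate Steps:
k(x, O) = -18 (k(x, O) = -2 - 1*16 = -2 - 16 = -18)
(464 + k(18, 11))**2 = (464 - 18)**2 = 446**2 = 198916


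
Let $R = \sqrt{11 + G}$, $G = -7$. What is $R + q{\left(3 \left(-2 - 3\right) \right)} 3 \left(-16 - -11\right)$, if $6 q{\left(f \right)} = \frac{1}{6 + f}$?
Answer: $\frac{41}{18} \approx 2.2778$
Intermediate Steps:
$q{\left(f \right)} = \frac{1}{6 \left(6 + f\right)}$
$R = 2$ ($R = \sqrt{11 - 7} = \sqrt{4} = 2$)
$R + q{\left(3 \left(-2 - 3\right) \right)} 3 \left(-16 - -11\right) = 2 + \frac{1}{6 \left(6 + 3 \left(-2 - 3\right)\right)} 3 \left(-16 - -11\right) = 2 + \frac{1}{6 \left(6 + 3 \left(-5\right)\right)} 3 \left(-16 + 11\right) = 2 + \frac{1}{6 \left(6 - 15\right)} 3 \left(-5\right) = 2 + \frac{1}{6 \left(-9\right)} 3 \left(-5\right) = 2 + \frac{1}{6} \left(- \frac{1}{9}\right) 3 \left(-5\right) = 2 + \left(- \frac{1}{54}\right) 3 \left(-5\right) = 2 - - \frac{5}{18} = 2 + \frac{5}{18} = \frac{41}{18}$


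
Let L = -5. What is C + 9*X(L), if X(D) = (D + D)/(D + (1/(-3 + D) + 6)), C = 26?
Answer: -538/7 ≈ -76.857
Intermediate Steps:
X(D) = 2*D/(6 + D + 1/(-3 + D)) (X(D) = (2*D)/(D + (6 + 1/(-3 + D))) = (2*D)/(6 + D + 1/(-3 + D)) = 2*D/(6 + D + 1/(-3 + D)))
C + 9*X(L) = 26 + 9*(2*(-5)*(-3 - 5)/(-17 + (-5)**2 + 3*(-5))) = 26 + 9*(2*(-5)*(-8)/(-17 + 25 - 15)) = 26 + 9*(2*(-5)*(-8)/(-7)) = 26 + 9*(2*(-5)*(-1/7)*(-8)) = 26 + 9*(-80/7) = 26 - 720/7 = -538/7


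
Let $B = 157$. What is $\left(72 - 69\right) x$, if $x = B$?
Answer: $471$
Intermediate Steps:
$x = 157$
$\left(72 - 69\right) x = \left(72 - 69\right) 157 = 3 \cdot 157 = 471$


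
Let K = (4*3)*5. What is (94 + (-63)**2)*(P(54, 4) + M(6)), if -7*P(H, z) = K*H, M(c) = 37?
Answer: -12111803/7 ≈ -1.7303e+6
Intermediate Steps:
K = 60 (K = 12*5 = 60)
P(H, z) = -60*H/7
(94 + (-63)**2)*(P(54, 4) + M(6)) = (94 + (-63)**2)*(-60/7*54 + 37) = (94 + 3969)*(-3240/7 + 37) = 4063*(-2981/7) = -12111803/7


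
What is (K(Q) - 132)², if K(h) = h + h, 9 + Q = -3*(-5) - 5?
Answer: 16900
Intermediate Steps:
Q = 1 (Q = -9 + (-3*(-5) - 5) = -9 + (15 - 5) = -9 + 10 = 1)
K(h) = 2*h
(K(Q) - 132)² = (2*1 - 132)² = (2 - 132)² = (-130)² = 16900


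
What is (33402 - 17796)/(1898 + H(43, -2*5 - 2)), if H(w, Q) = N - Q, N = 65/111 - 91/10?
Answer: 17322660/2110649 ≈ 8.2073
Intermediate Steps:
N = -9451/1110 (N = 65*(1/111) - 91*⅒ = 65/111 - 91/10 = -9451/1110 ≈ -8.5144)
H(w, Q) = -9451/1110 - Q
(33402 - 17796)/(1898 + H(43, -2*5 - 2)) = (33402 - 17796)/(1898 + (-9451/1110 - (-2*5 - 2))) = 15606/(1898 + (-9451/1110 - (-10 - 2))) = 15606/(1898 + (-9451/1110 - 1*(-12))) = 15606/(1898 + (-9451/1110 + 12)) = 15606/(1898 + 3869/1110) = 15606/(2110649/1110) = 15606*(1110/2110649) = 17322660/2110649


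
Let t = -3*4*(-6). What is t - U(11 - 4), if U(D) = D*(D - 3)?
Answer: 44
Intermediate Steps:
U(D) = D*(-3 + D)
t = 72 (t = -12*(-6) = 72)
t - U(11 - 4) = 72 - (11 - 4)*(-3 + (11 - 4)) = 72 - 7*(-3 + 7) = 72 - 7*4 = 72 - 1*28 = 72 - 28 = 44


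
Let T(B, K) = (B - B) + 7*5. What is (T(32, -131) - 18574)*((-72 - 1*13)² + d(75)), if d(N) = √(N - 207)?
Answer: -133944275 - 37078*I*√33 ≈ -1.3394e+8 - 2.13e+5*I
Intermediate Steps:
T(B, K) = 35 (T(B, K) = 0 + 35 = 35)
d(N) = √(-207 + N)
(T(32, -131) - 18574)*((-72 - 1*13)² + d(75)) = (35 - 18574)*((-72 - 1*13)² + √(-207 + 75)) = -18539*((-72 - 13)² + √(-132)) = -18539*((-85)² + 2*I*√33) = -18539*(7225 + 2*I*√33) = -133944275 - 37078*I*√33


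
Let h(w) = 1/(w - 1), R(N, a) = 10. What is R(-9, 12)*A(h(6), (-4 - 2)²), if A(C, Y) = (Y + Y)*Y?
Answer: 25920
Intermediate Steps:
h(w) = 1/(-1 + w)
A(C, Y) = 2*Y² (A(C, Y) = (2*Y)*Y = 2*Y²)
R(-9, 12)*A(h(6), (-4 - 2)²) = 10*(2*((-4 - 2)²)²) = 10*(2*((-6)²)²) = 10*(2*36²) = 10*(2*1296) = 10*2592 = 25920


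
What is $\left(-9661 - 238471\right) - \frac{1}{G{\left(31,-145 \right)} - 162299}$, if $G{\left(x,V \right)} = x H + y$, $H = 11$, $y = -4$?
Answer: $- \frac{40187954983}{161962} \approx -2.4813 \cdot 10^{5}$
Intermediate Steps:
$G{\left(x,V \right)} = -4 + 11 x$ ($G{\left(x,V \right)} = x 11 - 4 = 11 x - 4 = -4 + 11 x$)
$\left(-9661 - 238471\right) - \frac{1}{G{\left(31,-145 \right)} - 162299} = \left(-9661 - 238471\right) - \frac{1}{\left(-4 + 11 \cdot 31\right) - 162299} = -248132 - \frac{1}{\left(-4 + 341\right) - 162299} = -248132 - \frac{1}{337 - 162299} = -248132 - \frac{1}{-161962} = -248132 - - \frac{1}{161962} = -248132 + \frac{1}{161962} = - \frac{40187954983}{161962}$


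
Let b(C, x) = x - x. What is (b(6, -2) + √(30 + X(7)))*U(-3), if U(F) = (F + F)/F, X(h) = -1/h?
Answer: 2*√1463/7 ≈ 10.928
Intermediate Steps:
b(C, x) = 0
U(F) = 2 (U(F) = (2*F)/F = 2)
(b(6, -2) + √(30 + X(7)))*U(-3) = (0 + √(30 - 1/7))*2 = (0 + √(30 - 1*⅐))*2 = (0 + √(30 - ⅐))*2 = (0 + √(209/7))*2 = (0 + √1463/7)*2 = (√1463/7)*2 = 2*√1463/7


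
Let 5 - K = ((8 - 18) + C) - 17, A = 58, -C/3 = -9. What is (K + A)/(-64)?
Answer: -63/64 ≈ -0.98438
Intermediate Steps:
C = 27 (C = -3*(-9) = 27)
K = 5 (K = 5 - (((8 - 18) + 27) - 17) = 5 - ((-10 + 27) - 17) = 5 - (17 - 17) = 5 - 1*0 = 5 + 0 = 5)
(K + A)/(-64) = (5 + 58)/(-64) = 63*(-1/64) = -63/64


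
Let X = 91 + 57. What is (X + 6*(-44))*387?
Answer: -44892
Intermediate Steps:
X = 148
(X + 6*(-44))*387 = (148 + 6*(-44))*387 = (148 - 264)*387 = -116*387 = -44892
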